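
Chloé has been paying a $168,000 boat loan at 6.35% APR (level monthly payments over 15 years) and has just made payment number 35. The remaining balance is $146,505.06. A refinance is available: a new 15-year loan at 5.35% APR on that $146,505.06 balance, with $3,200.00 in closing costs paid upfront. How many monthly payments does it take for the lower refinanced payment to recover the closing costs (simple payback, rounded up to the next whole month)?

13 months

Current payment = 168,000 × 6.35%/12 / (1 − (1+0.0052917)^−180) = $1,449.64.
Refinanced payment = 146,505.06 × 0.0044583 / (1 − (1+0.0044583)^−180) = $1,185.44.
Monthly savings = $1,449.64 − $1,185.44 = $264.20.
Break-even = $3,200.00 / $264.20 = 12.11 → 13 months.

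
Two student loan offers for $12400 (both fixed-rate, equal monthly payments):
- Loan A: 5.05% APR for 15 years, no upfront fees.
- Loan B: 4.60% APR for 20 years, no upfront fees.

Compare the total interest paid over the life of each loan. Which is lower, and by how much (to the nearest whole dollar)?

Loan A by $1,280

Loan A: at 5.05% the monthly rate is 0.0042083, so the payment is 12,400 × 0.0042083 / (1 − 1.0042083^−180) = $98.38.
Total interest on Loan A = 180 × $98.38 − $12,400 = $5,308.40.
Loan B: monthly rate = 4.6%/12 = 0.0038333; payment = 12,400 × 0.0038333 / (1 − (1+0.0038333)^−240) = $79.12.
Total interest on Loan B = 240 × $79.12 − $12,400 = $6,588.80.
Loan A is lower by $1,280.40.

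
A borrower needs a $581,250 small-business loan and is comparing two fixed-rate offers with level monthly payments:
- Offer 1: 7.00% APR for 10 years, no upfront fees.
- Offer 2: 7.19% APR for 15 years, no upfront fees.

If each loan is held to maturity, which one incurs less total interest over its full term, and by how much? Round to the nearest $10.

Offer 1: at 7.00% the monthly rate is 0.0058333, so the payment is 581,250 × 0.0058333 / (1 − 1.0058333^−120) = $6,748.81.
Total interest on Offer 1 = 120 × $6,748.81 − $581,250 = $228,607.20.
Offer 2: monthly rate = 7.19%/12 = 0.0059917; payment = 581,250 × 0.0059917 / (1 − (1+0.0059917)^−180) = $5,286.38.
Total interest on Offer 2 = 180 × $5,286.38 − $581,250 = $370,298.40.
Offer 1 is lower by $141,691.20.

Offer 1 by $141,690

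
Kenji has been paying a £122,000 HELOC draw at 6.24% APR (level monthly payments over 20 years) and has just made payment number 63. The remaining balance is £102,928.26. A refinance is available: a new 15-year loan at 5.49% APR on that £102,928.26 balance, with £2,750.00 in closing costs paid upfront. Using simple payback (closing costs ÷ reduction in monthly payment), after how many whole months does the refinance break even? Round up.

Current payment = 122,000 × 6.24%/12 / (1 − (1+0.0052000)^−240) = £891.02.
Refinanced payment = 102,928.26 × 0.0045750 / (1 − (1+0.0045750)^−180) = £840.46.
Monthly savings = £891.02 − £840.46 = £50.56.
Break-even = £2,750.00 / £50.56 = 54.39 → 55 months.

55 months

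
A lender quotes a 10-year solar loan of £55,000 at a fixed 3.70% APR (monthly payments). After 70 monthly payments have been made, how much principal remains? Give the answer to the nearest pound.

£25,404

With monthly rate i = 3.7%/12 = 0.0030833, the balance after k of n payments is P · [(1+i)^n − (1+i)^k] / [(1+i)^n − 1].
(1+0.0030833)^120 = 1.44691073 and (1+0.0030833)^70 = 1.24048356, so the balance is 55,000 × (1.44691073 − 1.24048356) / (1.44691073 − 1) = £25,404.39.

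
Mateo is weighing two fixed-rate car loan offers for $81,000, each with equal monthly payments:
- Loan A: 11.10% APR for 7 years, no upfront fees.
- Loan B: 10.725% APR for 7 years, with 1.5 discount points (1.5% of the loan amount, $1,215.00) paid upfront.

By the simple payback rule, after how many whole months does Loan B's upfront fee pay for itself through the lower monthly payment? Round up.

77 months

Loan A: monthly rate = 11.1%/12 = 0.0092500; payment = 81,000 × 0.0092500 / (1 − (1+0.0092500)^−84) = $1,391.18.
Loan B: at 10.725% the monthly rate is 0.0089375, so the payment is 81,000 × 0.0089375 / (1 − 1.0089375^−84) = $1,375.23.
Monthly savings = $1,391.18 − $1,375.23 = $15.95.
Break-even = $1,215.00 / $15.95 = 76.18 → 77 months.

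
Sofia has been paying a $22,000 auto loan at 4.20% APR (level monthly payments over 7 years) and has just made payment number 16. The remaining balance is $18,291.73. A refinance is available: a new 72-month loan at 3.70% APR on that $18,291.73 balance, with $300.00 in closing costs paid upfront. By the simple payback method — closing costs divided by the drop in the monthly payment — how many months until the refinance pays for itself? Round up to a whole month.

16 months

Current payment = 22,000 × 4.2%/12 / (1 − (1+0.0035000)^−84) = $302.74.
Refinanced payment = 18,291.73 × 0.0030833 / (1 − (1+0.0030833)^−72) = $283.68.
Monthly savings = $302.74 − $283.68 = $19.06.
Break-even = $300.00 / $19.06 = 15.74 → 16 months.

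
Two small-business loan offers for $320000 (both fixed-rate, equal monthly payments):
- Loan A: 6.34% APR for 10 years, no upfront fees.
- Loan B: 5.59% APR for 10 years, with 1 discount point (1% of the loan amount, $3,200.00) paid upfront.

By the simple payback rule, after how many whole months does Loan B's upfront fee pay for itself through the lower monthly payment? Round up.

Loan A: at 6.34% the monthly rate is 0.0052833, so the payment is 320,000 × 0.0052833 / (1 − 1.0052833^−120) = $3,607.54.
Loan B: monthly rate = 5.59%/12 = 0.0046583; payment = 320,000 × 0.0046583 / (1 − (1+0.0046583)^−120) = $3,487.13.
Monthly savings = $3,607.54 − $3,487.13 = $120.41.
Break-even = $3,200.00 / $120.41 = 26.58 → 27 months.

27 months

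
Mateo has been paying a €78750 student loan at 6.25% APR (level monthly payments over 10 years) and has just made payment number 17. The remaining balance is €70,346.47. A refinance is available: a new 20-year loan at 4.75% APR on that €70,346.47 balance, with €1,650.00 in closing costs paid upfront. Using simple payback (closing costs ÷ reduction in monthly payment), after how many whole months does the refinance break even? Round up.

4 months

Current payment = 78,750 × 6.25%/12 / (1 − (1+0.0052083)^−120) = €884.21.
Refinanced payment = 70,346.47 × 0.0039583 / (1 − (1+0.0039583)^−240) = €454.60.
Monthly savings = €884.21 − €454.60 = €429.61.
Break-even = €1,650.00 / €429.61 = 3.84 → 4 months.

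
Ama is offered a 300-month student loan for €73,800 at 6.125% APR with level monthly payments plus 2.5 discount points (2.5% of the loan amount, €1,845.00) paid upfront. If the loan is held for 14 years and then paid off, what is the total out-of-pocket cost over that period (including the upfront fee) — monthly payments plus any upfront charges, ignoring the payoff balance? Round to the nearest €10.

€82,680

At 6.125% the monthly rate is 0.0051042, so the payment is 73,800 × 0.0051042 / (1 − 1.0051042^−300) = €481.15.
Total outlay = 168 × €481.15 + €1,845.00 = €82,678.20.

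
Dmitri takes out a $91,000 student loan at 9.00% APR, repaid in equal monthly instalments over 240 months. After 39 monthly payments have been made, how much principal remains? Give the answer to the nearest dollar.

With monthly rate i = 9%/12 = 0.0075000, the balance after k of n payments is P · [(1+i)^n − (1+i)^k] / [(1+i)^n − 1].
(1+0.0075000)^240 = 6.00915152 and (1+0.0075000)^39 = 1.33831128, so the balance is 91,000 × (6.00915152 − 1.33831128) / (6.00915152 − 1) = $84,853.98.

$84,854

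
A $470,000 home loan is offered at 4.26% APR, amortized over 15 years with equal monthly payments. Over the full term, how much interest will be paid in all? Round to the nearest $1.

$166,856

Monthly rate = 4.26%/12 = 0.0035500; payment = 470,000 × 0.0035500 / (1 − (1+0.0035500)^−180) = $3,538.09.
Total paid = 180 × $3,538.09 = $636,856.20; interest = $636,856.20 − $470,000 = $166,856.20.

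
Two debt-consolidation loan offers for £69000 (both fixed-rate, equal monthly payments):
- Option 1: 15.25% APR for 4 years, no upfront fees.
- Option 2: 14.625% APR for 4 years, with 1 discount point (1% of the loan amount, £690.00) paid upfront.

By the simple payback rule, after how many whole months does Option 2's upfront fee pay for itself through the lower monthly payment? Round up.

Option 1: monthly rate = 15.25%/12 = 0.0127083; payment = 69,000 × 0.0127083 / (1 − (1+0.0127083)^−48) = £1,929.08.
Option 2: monthly rate = 14.625%/12 = 0.0121875; payment = 69,000 × 0.0121875 / (1 − (1+0.0121875)^−48) = £1,907.23.
Monthly savings = £1,929.08 − £1,907.23 = £21.85.
Break-even = £690.00 / £21.85 = 31.58 → 32 months.

32 months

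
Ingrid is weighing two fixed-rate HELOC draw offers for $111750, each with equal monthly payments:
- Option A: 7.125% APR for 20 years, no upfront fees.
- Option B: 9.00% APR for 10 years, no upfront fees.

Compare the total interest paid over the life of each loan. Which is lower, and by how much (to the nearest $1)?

Option B by $40,080

Option A: monthly rate = 7.125%/12 = 0.0059375; payment = 111,750 × 0.0059375 / (1 − (1+0.0059375)^−240) = $874.80.
Total interest on Option A = 240 × $874.80 − $111,750 = $98,202.00.
Option B: monthly rate = 9%/12 = 0.0075000; payment = 111,750 × 0.0075000 / (1 − (1+0.0075000)^−120) = $1,415.60.
Total interest on Option B = 120 × $1,415.60 − $111,750 = $58,122.00.
Option B is lower by $40,080.00.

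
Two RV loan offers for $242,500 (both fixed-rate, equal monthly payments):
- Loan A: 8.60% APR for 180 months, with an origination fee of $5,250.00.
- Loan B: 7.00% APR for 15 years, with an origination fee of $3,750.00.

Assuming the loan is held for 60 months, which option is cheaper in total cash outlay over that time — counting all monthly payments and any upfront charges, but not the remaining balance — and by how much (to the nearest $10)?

Loan B by $14,850

Loan A: monthly rate = 8.6%/12 = 0.0071667; payment = 242,500 × 0.0071667 / (1 − (1+0.0071667)^−180) = $2,402.23.
Loan B: at 7.00% the monthly rate is 0.0058333, so the payment is 242,500 × 0.0058333 / (1 − 1.0058333^−180) = $2,179.66.
Over 60 months: Loan A costs 60 × $2,402.23 + $5,250.00 = $149,383.80; Loan B costs 60 × $2,179.66 + $3,750.00 = $134,529.60.
Loan B is cheaper by $149,383.80 − $134,529.60 = $14,854.20.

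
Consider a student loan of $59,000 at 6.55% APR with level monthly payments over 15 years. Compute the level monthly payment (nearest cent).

$515.58

At 6.55% the monthly rate is 0.0054583, so the payment is 59,000 × 0.0054583 / (1 − 1.0054583^−180) = $515.58.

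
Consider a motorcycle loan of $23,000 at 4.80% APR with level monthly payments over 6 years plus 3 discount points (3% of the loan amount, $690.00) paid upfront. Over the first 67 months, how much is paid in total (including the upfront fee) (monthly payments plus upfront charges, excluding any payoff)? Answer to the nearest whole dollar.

$25,365

Monthly rate = 4.8%/12 = 0.0040000; payment = 23,000 × 0.0040000 / (1 − (1+0.0040000)^−72) = $368.28.
Total outlay = 67 × $368.28 + $690.00 = $25,364.76.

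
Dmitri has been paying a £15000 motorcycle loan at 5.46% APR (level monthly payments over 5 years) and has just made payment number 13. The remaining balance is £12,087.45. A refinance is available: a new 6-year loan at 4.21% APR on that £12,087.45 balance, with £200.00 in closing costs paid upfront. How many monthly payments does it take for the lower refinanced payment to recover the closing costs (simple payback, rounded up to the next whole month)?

3 months

Current payment = 15,000 × 5.46%/12 / (1 − (1+0.0045500)^−60) = £286.24.
Refinanced payment = 12,087.45 × 0.0035083 / (1 − (1+0.0035083)^−72) = £190.27.
Monthly savings = £286.24 − £190.27 = £95.97.
Break-even = £200.00 / £95.97 = 2.08 → 3 months.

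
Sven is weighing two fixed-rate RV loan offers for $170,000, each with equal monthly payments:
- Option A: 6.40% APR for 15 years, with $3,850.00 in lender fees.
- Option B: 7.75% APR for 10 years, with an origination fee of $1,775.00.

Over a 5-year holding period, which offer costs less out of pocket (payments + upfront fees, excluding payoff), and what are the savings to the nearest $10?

Option A by $32,040

Option A: at 6.40% the monthly rate is 0.0053333, so the payment is 170,000 × 0.0053333 / (1 − 1.0053333^−180) = $1,471.55.
Option B: monthly rate = 7.75%/12 = 0.0064583; payment = 170,000 × 0.0064583 / (1 − (1+0.0064583)^−120) = $2,040.18.
Over 60 months: Option A costs 60 × $1,471.55 + $3,850.00 = $92,143.00; Option B costs 60 × $2,040.18 + $1,775.00 = $124,185.80.
Option A is cheaper by $124,185.80 − $92,143.00 = $32,042.80.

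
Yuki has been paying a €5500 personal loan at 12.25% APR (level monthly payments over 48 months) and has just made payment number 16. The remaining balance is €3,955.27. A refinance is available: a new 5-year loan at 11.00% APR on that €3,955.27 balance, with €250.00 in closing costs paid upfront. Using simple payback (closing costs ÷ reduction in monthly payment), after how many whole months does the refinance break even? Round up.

5 months

Current payment = 5,500 × 12.25%/12 / (1 − (1+0.0102083)^−48) = €145.51.
Refinanced payment = 3,955.27 × 0.0091667 / (1 − (1+0.0091667)^−60) = €86.00.
Monthly savings = €145.51 − €86.00 = €59.51.
Break-even = €250.00 / €59.51 = 4.20 → 5 months.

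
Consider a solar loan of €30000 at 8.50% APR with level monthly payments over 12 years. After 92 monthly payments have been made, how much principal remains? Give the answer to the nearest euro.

€14,443

With monthly rate i = 8.5%/12 = 0.0070833, the balance after k of n payments is P · [(1+i)^n − (1+i)^k] / [(1+i)^n − 1].
(1+0.0070833)^144 = 2.76324156 and (1+0.0070833)^92 = 1.91433350, so the balance is 30,000 × (2.76324156 − 1.91433350) / (2.76324156 − 1) = €14,443.42.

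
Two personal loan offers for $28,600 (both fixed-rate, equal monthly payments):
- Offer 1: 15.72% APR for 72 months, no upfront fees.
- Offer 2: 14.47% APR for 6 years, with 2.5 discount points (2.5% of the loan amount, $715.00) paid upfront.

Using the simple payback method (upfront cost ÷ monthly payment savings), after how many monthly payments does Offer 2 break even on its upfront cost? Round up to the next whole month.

Offer 1: at 15.72% the monthly rate is 0.0131000, so the payment is 28,600 × 0.0131000 / (1 − 1.0131000^−72) = $615.99.
Offer 2: at 14.47% the monthly rate is 0.0120583, so the payment is 28,600 × 0.0120583 / (1 − 1.0120583^−72) = $596.55.
Monthly savings = $615.99 − $596.55 = $19.44.
Break-even = $715.00 / $19.44 = 36.78 → 37 months.

37 months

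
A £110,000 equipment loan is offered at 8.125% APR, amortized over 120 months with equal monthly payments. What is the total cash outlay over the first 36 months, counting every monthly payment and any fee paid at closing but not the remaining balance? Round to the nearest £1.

£48,308

At 8.125% the monthly rate is 0.0067708, so the payment is 110,000 × 0.0067708 / (1 − 1.0067708^−120) = £1,341.88.
Total outlay = 36 × £1,341.88 = £48,307.68.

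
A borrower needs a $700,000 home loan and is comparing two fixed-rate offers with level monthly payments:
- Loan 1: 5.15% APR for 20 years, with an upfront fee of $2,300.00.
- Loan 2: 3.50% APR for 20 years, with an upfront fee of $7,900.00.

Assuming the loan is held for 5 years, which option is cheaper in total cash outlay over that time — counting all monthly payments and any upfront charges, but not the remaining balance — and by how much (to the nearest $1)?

Loan 2 by $31,490

Loan 1: at 5.15% the monthly rate is 0.0042917, so the payment is 700,000 × 0.0042917 / (1 − 1.0042917^−240) = $4,677.89.
Loan 2: monthly rate = 3.5%/12 = 0.0029167; payment = 700,000 × 0.0029167 / (1 − (1+0.0029167)^−240) = $4,059.72.
Over 60 months: Loan 1 costs 60 × $4,677.89 + $2,300.00 = $282,973.40; Loan 2 costs 60 × $4,059.72 + $7,900.00 = $251,483.20.
Loan 2 is cheaper by $282,973.40 − $251,483.20 = $31,490.20.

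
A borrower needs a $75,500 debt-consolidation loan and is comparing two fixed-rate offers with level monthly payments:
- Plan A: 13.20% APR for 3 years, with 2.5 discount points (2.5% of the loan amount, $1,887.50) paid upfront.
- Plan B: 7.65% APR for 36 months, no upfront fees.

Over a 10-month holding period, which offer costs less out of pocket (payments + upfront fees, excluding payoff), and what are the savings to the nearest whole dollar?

Plan A: monthly rate = 13.2%/12 = 0.0110000; payment = 75,500 × 0.0110000 / (1 − (1+0.0110000)^−36) = $2,551.17.
Plan B: at 7.65% the monthly rate is 0.0063750, so the payment is 75,500 × 0.0063750 / (1 − 1.0063750^−36) = $2,353.72.
Over 10 months: Plan A costs 10 × $2,551.17 + $1,887.50 = $27,399.20; Plan B costs 10 × $2,353.72 = $23,537.20.
Plan B is cheaper by $27,399.20 − $23,537.20 = $3,862.00.

Plan B by $3,862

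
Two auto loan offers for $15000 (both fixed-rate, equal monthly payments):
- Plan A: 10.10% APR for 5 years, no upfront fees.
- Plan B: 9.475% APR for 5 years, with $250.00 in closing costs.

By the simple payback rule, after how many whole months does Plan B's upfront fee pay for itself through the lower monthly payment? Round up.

55 months

Plan A: at 10.10% the monthly rate is 0.0084167, so the payment is 15,000 × 0.0084167 / (1 − 1.0084167^−60) = $319.44.
Plan B: monthly rate = 9.475%/12 = 0.0078958; payment = 15,000 × 0.0078958 / (1 − (1+0.0078958)^−60) = $314.84.
Monthly savings = $319.44 − $314.84 = $4.60.
Break-even = $250.00 / $4.60 = 54.35 → 55 months.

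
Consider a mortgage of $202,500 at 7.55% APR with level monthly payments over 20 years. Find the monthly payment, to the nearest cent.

$1,637.52

Monthly rate = 7.55%/12 = 0.0062917; payment = 202,500 × 0.0062917 / (1 − (1+0.0062917)^−240) = $1,637.52.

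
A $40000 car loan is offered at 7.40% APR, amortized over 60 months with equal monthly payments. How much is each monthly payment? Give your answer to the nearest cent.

Monthly rate = 7.4%/12 = 0.0061667; payment = 40,000 × 0.0061667 / (1 − (1+0.0061667)^−60) = $799.62.

$799.62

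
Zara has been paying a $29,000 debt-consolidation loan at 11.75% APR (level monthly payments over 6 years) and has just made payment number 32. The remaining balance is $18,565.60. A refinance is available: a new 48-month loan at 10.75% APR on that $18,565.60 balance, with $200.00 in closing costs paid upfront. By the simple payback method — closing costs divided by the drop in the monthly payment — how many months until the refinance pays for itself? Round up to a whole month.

3 months

Current payment = 29,000 × 11.75%/12 / (1 − (1+0.0097917)^−72) = $563.19.
Refinanced payment = 18,565.60 × 0.0089583 / (1 − (1+0.0089583)^−48) = $477.59.
Monthly savings = $563.19 − $477.59 = $85.60.
Break-even = $200.00 / $85.60 = 2.34 → 3 months.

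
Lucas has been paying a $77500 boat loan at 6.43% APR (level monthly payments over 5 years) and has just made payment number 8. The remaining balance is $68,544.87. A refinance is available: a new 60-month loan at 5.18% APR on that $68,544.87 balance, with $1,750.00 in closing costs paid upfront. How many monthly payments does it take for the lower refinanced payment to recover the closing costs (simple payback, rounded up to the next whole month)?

9 months

Current payment = 77,500 × 6.43%/12 / (1 − (1+0.0053583)^−60) = $1,513.84.
Refinanced payment = 68,544.87 × 0.0043167 / (1 − (1+0.0043167)^−60) = $1,299.19.
Monthly savings = $1,513.84 − $1,299.19 = $214.65.
Break-even = $1,750.00 / $214.65 = 8.15 → 9 months.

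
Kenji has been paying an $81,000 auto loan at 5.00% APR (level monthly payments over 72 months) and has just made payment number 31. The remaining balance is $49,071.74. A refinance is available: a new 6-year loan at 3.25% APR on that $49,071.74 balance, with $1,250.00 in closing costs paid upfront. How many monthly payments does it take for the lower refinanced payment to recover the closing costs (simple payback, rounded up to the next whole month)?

3 months

Current payment = 81,000 × 5%/12 / (1 − (1+0.0041667)^−72) = $1,304.50.
Refinanced payment = 49,071.74 × 0.0027083 / (1 − (1+0.0027083)^−72) = $751.08.
Monthly savings = $1,304.50 − $751.08 = $553.42.
Break-even = $1,250.00 / $553.42 = 2.26 → 3 months.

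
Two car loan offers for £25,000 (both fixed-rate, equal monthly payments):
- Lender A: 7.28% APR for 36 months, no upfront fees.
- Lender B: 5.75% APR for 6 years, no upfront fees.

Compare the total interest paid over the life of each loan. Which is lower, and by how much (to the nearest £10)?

Lender A: monthly rate = 7.28%/12 = 0.0060667; payment = 25,000 × 0.0060667 / (1 − (1+0.0060667)^−36) = £775.13.
Total interest on Lender A = 36 × £775.13 − £25,000 = £2,904.68.
Lender B: at 5.75% the monthly rate is 0.0047917, so the payment is 25,000 × 0.0047917 / (1 − 1.0047917^−72) = £411.38.
Total interest on Lender B = 72 × £411.38 − £25,000 = £4,619.36.
Lender A is lower by £1,714.68.

Lender A by £1,710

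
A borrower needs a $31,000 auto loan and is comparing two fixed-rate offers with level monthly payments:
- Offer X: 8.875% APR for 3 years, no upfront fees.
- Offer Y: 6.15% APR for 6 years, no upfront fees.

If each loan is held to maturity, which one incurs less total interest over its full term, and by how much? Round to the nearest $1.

Offer X: at 8.875% the monthly rate is 0.0073958, so the payment is 31,000 × 0.0073958 / (1 − 1.0073958^−36) = $983.99.
Total interest on Offer X = 36 × $983.99 − $31,000 = $4,423.64.
Offer Y: monthly rate = 6.15%/12 = 0.0051250; payment = 31,000 × 0.0051250 / (1 − (1+0.0051250)^−72) = $515.96.
Total interest on Offer Y = 72 × $515.96 − $31,000 = $6,149.12.
Offer X is lower by $1,725.48.

Offer X by $1,725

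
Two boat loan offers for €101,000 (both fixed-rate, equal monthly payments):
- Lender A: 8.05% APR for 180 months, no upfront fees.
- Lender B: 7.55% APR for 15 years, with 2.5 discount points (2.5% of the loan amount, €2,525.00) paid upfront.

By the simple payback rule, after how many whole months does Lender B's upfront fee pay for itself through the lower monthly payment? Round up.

Lender A: monthly rate = 8.05%/12 = 0.0067083; payment = 101,000 × 0.0067083 / (1 − (1+0.0067083)^−180) = €968.13.
Lender B: at 7.55% the monthly rate is 0.0062917, so the payment is 101,000 × 0.0062917 / (1 − 1.0062917^−180) = €939.15.
Monthly savings = €968.13 − €939.15 = €28.98.
Break-even = €2,525.00 / €28.98 = 87.13 → 88 months.

88 months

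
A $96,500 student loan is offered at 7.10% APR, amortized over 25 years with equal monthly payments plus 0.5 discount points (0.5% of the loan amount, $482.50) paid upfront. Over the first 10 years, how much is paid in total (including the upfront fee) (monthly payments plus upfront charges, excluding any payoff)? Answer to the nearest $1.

Monthly rate = 7.1%/12 = 0.0059167; payment = 96,500 × 0.0059167 / (1 − (1+0.0059167)^−300) = $688.21.
Total outlay = 120 × $688.21 + $482.50 = $83,067.70.

$83,068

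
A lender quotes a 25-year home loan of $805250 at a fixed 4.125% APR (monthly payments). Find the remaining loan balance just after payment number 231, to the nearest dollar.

With monthly rate i = 4.125%/12 = 0.0034375, the balance after k of n payments is P · [(1+i)^n − (1+i)^k] / [(1+i)^n − 1].
(1+0.0034375)^300 = 2.79961411 and (1+0.0034375)^231 = 2.20935546, so the balance is 805,250 × (2.79961411 − 2.20935546) / (2.79961411 − 1) = $264,115.39.

$264,115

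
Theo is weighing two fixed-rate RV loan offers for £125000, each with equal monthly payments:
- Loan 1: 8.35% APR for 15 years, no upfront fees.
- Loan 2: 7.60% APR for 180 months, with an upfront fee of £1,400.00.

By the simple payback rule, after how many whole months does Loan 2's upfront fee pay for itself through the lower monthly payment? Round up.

Loan 1: at 8.35% the monthly rate is 0.0069583, so the payment is 125,000 × 0.0069583 / (1 − 1.0069583^−180) = £1,219.96.
Loan 2: at 7.60% the monthly rate is 0.0063333, so the payment is 125,000 × 0.0063333 / (1 − 1.0063333^−180) = £1,165.88.
Monthly savings = £1,219.96 − £1,165.88 = £54.08.
Break-even = £1,400.00 / £54.08 = 25.89 → 26 months.

26 months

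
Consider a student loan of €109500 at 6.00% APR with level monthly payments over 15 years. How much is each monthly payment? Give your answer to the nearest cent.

At 6.00% the monthly rate is 0.0050000, so the payment is 109,500 × 0.0050000 / (1 − 1.0050000^−180) = €924.02.

€924.02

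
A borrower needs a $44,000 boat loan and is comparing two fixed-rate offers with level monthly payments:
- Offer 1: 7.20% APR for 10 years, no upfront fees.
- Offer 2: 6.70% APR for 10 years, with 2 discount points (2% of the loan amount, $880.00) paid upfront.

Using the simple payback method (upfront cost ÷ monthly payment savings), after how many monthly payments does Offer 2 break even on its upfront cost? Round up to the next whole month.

78 months

Offer 1: at 7.20% the monthly rate is 0.0060000, so the payment is 44,000 × 0.0060000 / (1 − 1.0060000^−120) = $515.42.
Offer 2: at 6.70% the monthly rate is 0.0055833, so the payment is 44,000 × 0.0055833 / (1 − 1.0055833^−120) = $504.10.
Monthly savings = $515.42 − $504.10 = $11.32.
Break-even = $880.00 / $11.32 = 77.74 → 78 months.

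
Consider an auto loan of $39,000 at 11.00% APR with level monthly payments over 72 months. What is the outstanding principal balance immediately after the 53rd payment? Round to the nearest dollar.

$12,890

With monthly rate i = 11%/12 = 0.0091667, the balance after k of n payments is P · [(1+i)^n − (1+i)^k] / [(1+i)^n − 1].
(1+0.0091667)^72 = 1.92898385 and (1+0.0091667)^53 = 1.62193538, so the balance is 39,000 × (1.92898385 − 1.62193538) / (1.92898385 − 1) = $12,890.31.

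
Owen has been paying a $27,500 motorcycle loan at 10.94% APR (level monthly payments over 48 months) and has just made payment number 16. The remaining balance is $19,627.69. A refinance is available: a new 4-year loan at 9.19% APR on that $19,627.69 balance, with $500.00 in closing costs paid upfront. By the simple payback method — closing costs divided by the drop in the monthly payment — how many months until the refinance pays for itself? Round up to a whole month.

3 months

Current payment = 27,500 × 10.94%/12 / (1 − (1+0.0091167)^−48) = $709.95.
Refinanced payment = 19,627.69 × 0.0076583 / (1 − (1+0.0076583)^−48) = $490.21.
Monthly savings = $709.95 − $490.21 = $219.74.
Break-even = $500.00 / $219.74 = 2.28 → 3 months.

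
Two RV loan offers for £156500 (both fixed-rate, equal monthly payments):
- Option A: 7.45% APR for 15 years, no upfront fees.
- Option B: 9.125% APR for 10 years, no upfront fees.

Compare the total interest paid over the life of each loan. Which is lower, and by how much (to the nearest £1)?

Option A: monthly rate = 7.45%/12 = 0.0062083; payment = 156,500 × 0.0062083 / (1 − (1+0.0062083)^−180) = £1,446.33.
Total interest on Option A = 180 × £1,446.33 − £156,500 = £103,839.40.
Option B: monthly rate = 9.125%/12 = 0.0076042; payment = 156,500 × 0.0076042 / (1 − (1+0.0076042)^−120) = £1,993.08.
Total interest on Option B = 120 × £1,993.08 − £156,500 = £82,669.60.
Option B is lower by £21,169.80.

Option B by £21,170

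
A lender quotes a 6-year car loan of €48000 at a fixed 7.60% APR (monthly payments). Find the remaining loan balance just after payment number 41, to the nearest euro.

€23,358

With monthly rate i = 7.6%/12 = 0.0063333, the balance after k of n payments is P · [(1+i)^n − (1+i)^k] / [(1+i)^n − 1].
(1+0.0063333)^72 = 1.57548328 and (1+0.0063333)^41 = 1.29543668, so the balance is 48,000 × (1.57548328 − 1.29543668) / (1.57548328 − 1) = €23,358.17.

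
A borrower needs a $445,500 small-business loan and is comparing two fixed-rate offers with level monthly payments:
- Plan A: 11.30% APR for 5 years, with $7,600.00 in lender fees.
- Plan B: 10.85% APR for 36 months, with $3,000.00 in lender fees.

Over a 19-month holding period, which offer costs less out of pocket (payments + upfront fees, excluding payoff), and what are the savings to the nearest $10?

Plan A: monthly rate = 11.3%/12 = 0.0094167; payment = 445,500 × 0.0094167 / (1 − (1+0.0094167)^−60) = $9,753.04.
Plan B: at 10.85% the monthly rate is 0.0090417, so the payment is 445,500 × 0.0090417 / (1 − 1.0090417^−36) = $14,553.47.
Over 19 months: Plan A costs 19 × $9,753.04 + $7,600.00 = $192,907.76; Plan B costs 19 × $14,553.47 + $3,000.00 = $279,515.93.
Plan A is cheaper by $279,515.93 − $192,907.76 = $86,608.17.

Plan A by $86,610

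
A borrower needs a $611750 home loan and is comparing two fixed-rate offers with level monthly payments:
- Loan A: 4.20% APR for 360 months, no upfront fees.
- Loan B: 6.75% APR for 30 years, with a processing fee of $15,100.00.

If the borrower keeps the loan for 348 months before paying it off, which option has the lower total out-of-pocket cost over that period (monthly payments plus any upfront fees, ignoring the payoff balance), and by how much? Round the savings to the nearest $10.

Loan A by $354,830

Loan A: at 4.20% the monthly rate is 0.0035000, so the payment is 611,750 × 0.0035000 / (1 − 1.0035000^−360) = $2,991.56.
Loan B: at 6.75% the monthly rate is 0.0056250, so the payment is 611,750 × 0.0056250 / (1 − 1.0056250^−360) = $3,967.80.
Over 348 months: Loan A costs 348 × $2,991.56 = $1,041,062.88; Loan B costs 348 × $3,967.80 + $15,100.00 = $1,395,894.40.
Loan A is cheaper by $1,395,894.40 − $1,041,062.88 = $354,831.52.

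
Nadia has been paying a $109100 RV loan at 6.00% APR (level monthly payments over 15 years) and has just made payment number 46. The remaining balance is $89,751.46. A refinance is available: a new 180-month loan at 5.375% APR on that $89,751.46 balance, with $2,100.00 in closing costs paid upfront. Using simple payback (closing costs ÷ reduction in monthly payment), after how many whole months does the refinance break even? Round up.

Current payment = 109,100 × 6%/12 / (1 − (1+0.0050000)^−180) = $920.65.
Refinanced payment = 89,751.46 × 0.0044792 / (1 − (1+0.0044792)^−180) = $727.40.
Monthly savings = $920.65 − $727.40 = $193.25.
Break-even = $2,100.00 / $193.25 = 10.87 → 11 months.

11 months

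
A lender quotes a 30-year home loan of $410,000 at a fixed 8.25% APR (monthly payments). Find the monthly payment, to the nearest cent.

$3,080.19

At 8.25% the monthly rate is 0.0068750, so the payment is 410,000 × 0.0068750 / (1 − 1.0068750^−360) = $3,080.19.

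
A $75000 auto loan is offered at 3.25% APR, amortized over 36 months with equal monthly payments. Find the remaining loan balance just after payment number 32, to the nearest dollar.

With monthly rate i = 3.25%/12 = 0.0027083, the balance after k of n payments is P · [(1+i)^n − (1+i)^k] / [(1+i)^n − 1].
(1+0.0027083)^36 = 1.10226616 and (1+0.0027083)^32 = 1.09040536, so the balance is 75,000 × (1.10226616 − 1.09040536) / (1.10226616 − 1) = $8,698.48.

$8,698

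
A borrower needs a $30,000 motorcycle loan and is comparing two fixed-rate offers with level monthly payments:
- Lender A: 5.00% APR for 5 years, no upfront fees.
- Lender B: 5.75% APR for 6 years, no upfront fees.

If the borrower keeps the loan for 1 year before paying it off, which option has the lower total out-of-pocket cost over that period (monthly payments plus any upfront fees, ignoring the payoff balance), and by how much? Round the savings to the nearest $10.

Lender A: at 5.00% the monthly rate is 0.0041667, so the payment is 30,000 × 0.0041667 / (1 − 1.0041667^−60) = $566.14.
Lender B: monthly rate = 5.75%/12 = 0.0047917; payment = 30,000 × 0.0047917 / (1 − (1+0.0047917)^−72) = $493.65.
Over 12 months: Lender A costs 12 × $566.14 = $6,793.68; Lender B costs 12 × $493.65 = $5,923.80.
Lender B is cheaper by $6,793.68 − $5,923.80 = $869.88.

Lender B by $870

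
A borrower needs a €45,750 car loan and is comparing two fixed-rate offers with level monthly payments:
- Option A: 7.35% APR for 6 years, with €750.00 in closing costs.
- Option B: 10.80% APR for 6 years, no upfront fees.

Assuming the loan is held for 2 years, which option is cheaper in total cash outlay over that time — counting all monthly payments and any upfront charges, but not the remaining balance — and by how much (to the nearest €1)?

Option A: at 7.35% the monthly rate is 0.0061250, so the payment is 45,750 × 0.0061250 / (1 − 1.0061250^−72) = €787.70.
Option B: at 10.80% the monthly rate is 0.0090000, so the payment is 45,750 × 0.0090000 / (1 − 1.0090000^−72) = €866.13.
Over 24 months: Option A costs 24 × €787.70 + €750.00 = €19,654.80; Option B costs 24 × €866.13 = €20,787.12.
Option A is cheaper by €20,787.12 − €19,654.80 = €1,132.32.

Option A by €1,132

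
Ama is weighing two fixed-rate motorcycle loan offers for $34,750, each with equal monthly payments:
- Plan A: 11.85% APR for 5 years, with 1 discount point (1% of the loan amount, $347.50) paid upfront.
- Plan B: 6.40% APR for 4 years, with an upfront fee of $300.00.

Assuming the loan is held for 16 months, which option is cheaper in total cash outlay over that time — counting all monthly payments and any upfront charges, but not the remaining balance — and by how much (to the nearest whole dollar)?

Plan A: monthly rate = 11.85%/12 = 0.0098750; payment = 34,750 × 0.0098750 / (1 − (1+0.0098750)^−60) = $770.36.
Plan B: monthly rate = 6.4%/12 = 0.0053333; payment = 34,750 × 0.0053333 / (1 − (1+0.0053333)^−48) = $822.49.
Over 16 months: Plan A costs 16 × $770.36 + $347.50 = $12,673.26; Plan B costs 16 × $822.49 + $300.00 = $13,459.84.
Plan A is cheaper by $13,459.84 − $12,673.26 = $786.58.

Plan A by $787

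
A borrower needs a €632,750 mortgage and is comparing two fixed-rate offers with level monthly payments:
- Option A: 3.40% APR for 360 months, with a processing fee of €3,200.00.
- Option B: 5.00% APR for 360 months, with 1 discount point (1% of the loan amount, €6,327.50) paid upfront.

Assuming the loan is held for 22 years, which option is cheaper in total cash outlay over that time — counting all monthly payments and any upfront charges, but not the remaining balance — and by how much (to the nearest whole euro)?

Option A: at 3.40% the monthly rate is 0.0028333, so the payment is 632,750 × 0.0028333 / (1 − 1.0028333^−360) = €2,806.13.
Option B: at 5.00% the monthly rate is 0.0041667, so the payment is 632,750 × 0.0041667 / (1 − 1.0041667^−360) = €3,396.74.
Over 264 months: Option A costs 264 × €2,806.13 + €3,200.00 = €744,018.32; Option B costs 264 × €3,396.74 + €6,327.50 = €903,066.86.
Option A is cheaper by €903,066.86 − €744,018.32 = €159,048.54.

Option A by €159,049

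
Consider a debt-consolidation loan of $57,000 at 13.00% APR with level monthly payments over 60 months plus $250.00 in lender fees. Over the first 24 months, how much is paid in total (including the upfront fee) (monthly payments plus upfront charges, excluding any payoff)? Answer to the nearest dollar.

At 13.00% the monthly rate is 0.0108333, so the payment is 57,000 × 0.0108333 / (1 − 1.0108333^−60) = $1,296.93.
Total outlay = 24 × $1,296.93 + $250.00 = $31,376.32.

$31,376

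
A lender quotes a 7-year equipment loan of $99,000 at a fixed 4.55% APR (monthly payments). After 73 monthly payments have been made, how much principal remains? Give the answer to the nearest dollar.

$14,823

With monthly rate i = 4.55%/12 = 0.0037917, the balance after k of n payments is P · [(1+i)^n − (1+i)^k] / [(1+i)^n − 1].
(1+0.0037917)^84 = 1.37423567 and (1+0.0037917)^73 = 1.31820141, so the balance is 99,000 × (1.37423567 − 1.31820141) / (1.37423567 − 1) = $14,823.26.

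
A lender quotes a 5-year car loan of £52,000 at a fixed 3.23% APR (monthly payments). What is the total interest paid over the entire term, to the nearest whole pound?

£4,382

Monthly rate = 3.23%/12 = 0.0026917; payment = 52,000 × 0.0026917 / (1 − (1+0.0026917)^−60) = £939.70.
Total paid = 60 × £939.70 = £56,382.00; interest = £56,382.00 − £52,000 = £4,382.00.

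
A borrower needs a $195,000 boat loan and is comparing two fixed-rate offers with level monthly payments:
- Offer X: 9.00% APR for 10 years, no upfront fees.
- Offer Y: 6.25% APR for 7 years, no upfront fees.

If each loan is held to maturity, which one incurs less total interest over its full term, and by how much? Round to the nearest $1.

Offer X: at 9.00% the monthly rate is 0.0075000, so the payment is 195,000 × 0.0075000 / (1 − 1.0075000^−120) = $2,470.18.
Total interest on Offer X = 120 × $2,470.18 − $195,000 = $101,421.60.
Offer Y: monthly rate = 6.25%/12 = 0.0052083; payment = 195,000 × 0.0052083 / (1 − (1+0.0052083)^−84) = $2,872.10.
Total interest on Offer Y = 84 × $2,872.10 − $195,000 = $46,256.40.
Offer Y is lower by $55,165.20.

Offer Y by $55,165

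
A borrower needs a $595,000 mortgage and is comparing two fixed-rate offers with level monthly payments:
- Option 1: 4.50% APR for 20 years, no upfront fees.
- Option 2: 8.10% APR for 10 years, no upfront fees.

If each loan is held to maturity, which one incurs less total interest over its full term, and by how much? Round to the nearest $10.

Option 2 by $33,370

Option 1: at 4.50% the monthly rate is 0.0037500, so the payment is 595,000 × 0.0037500 / (1 − 1.0037500^−240) = $3,764.26.
Total interest on Option 1 = 240 × $3,764.26 − $595,000 = $308,422.40.
Option 2: monthly rate = 8.1%/12 = 0.0067500; payment = 595,000 × 0.0067500 / (1 − (1+0.0067500)^−120) = $7,250.47.
Total interest on Option 2 = 120 × $7,250.47 − $595,000 = $275,056.40.
Option 2 is lower by $33,366.00.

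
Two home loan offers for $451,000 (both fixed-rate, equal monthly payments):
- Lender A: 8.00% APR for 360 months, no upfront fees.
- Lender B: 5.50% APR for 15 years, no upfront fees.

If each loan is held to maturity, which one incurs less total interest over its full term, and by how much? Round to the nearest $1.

Lender B by $528,032

Lender A: at 8.00% the monthly rate is 0.0066667, so the payment is 451,000 × 0.0066667 / (1 − 1.0066667^−360) = $3,309.28.
Total interest on Lender A = 360 × $3,309.28 − $451,000 = $740,340.80.
Lender B: monthly rate = 5.5%/12 = 0.0045833; payment = 451,000 × 0.0045833 / (1 − (1+0.0045833)^−180) = $3,685.05.
Total interest on Lender B = 180 × $3,685.05 − $451,000 = $212,309.00.
Lender B is lower by $528,031.80.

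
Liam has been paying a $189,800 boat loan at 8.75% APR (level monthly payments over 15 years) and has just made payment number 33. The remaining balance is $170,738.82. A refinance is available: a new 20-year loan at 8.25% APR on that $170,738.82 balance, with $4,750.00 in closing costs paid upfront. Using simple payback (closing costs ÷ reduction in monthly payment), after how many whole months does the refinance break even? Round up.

Current payment = 189,800 × 8.75%/12 / (1 − (1+0.0072917)^−180) = $1,896.95.
Refinanced payment = 170,738.82 × 0.0068750 / (1 − (1+0.0068750)^−240) = $1,454.81.
Monthly savings = $1,896.95 − $1,454.81 = $442.14.
Break-even = $4,750.00 / $442.14 = 10.74 → 11 months.

11 months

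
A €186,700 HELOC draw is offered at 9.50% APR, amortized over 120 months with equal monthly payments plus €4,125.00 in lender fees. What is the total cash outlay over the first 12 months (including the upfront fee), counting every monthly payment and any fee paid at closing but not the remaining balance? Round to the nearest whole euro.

€33,115

At 9.50% the monthly rate is 0.0079167, so the payment is 186,700 × 0.0079167 / (1 − 1.0079167^−120) = €2,415.85.
Total outlay = 12 × €2,415.85 + €4,125.00 = €33,115.20.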